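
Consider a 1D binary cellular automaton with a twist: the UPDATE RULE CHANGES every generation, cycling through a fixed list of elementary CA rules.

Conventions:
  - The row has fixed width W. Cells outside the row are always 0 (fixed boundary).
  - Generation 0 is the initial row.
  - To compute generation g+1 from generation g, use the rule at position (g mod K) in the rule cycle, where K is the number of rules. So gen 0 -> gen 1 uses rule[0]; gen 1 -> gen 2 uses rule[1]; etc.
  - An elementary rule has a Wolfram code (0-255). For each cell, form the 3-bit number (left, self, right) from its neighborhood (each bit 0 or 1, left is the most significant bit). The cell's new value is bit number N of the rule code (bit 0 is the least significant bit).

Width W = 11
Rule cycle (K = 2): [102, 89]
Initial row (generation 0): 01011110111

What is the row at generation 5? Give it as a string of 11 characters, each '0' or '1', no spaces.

Gen 0: 01011110111
Gen 1 (rule 102): 11100011001
Gen 2 (rule 89): 10111011100
Gen 3 (rule 102): 11001100100
Gen 4 (rule 89): 11101110011
Gen 5 (rule 102): 00110010101

Answer: 00110010101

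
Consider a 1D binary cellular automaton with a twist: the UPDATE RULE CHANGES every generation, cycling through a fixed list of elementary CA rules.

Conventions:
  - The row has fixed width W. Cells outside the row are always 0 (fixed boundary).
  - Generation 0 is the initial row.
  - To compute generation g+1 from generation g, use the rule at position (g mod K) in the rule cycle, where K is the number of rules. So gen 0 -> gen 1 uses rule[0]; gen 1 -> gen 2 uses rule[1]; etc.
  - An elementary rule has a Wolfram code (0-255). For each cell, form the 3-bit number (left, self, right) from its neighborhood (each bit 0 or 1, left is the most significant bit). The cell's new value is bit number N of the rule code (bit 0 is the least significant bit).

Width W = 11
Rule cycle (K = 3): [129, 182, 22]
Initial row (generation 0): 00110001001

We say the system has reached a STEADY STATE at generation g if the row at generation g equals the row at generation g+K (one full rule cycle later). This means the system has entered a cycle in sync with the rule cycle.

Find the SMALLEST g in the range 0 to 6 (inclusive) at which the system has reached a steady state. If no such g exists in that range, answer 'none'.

Answer: none

Derivation:
Gen 0: 00110001001
Gen 1 (rule 129): 10000100000
Gen 2 (rule 182): 11001110000
Gen 3 (rule 22): 00110001000
Gen 4 (rule 129): 10000100011
Gen 5 (rule 182): 11001110100
Gen 6 (rule 22): 00110000110
Gen 7 (rule 129): 10000110000
Gen 8 (rule 182): 11001001000
Gen 9 (rule 22): 00111111100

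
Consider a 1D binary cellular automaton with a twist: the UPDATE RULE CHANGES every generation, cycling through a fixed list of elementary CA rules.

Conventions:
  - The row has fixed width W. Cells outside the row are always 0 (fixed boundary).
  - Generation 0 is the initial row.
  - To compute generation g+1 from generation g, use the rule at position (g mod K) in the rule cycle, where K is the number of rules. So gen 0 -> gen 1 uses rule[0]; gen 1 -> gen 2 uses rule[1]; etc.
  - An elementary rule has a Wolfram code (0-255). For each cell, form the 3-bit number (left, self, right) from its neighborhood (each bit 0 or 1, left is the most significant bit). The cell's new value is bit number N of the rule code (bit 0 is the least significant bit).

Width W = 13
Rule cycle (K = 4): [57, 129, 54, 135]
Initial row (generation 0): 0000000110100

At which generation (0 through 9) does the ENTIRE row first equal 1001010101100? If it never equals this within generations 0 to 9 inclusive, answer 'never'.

Answer: 9

Derivation:
Gen 0: 0000000110100
Gen 1 (rule 57): 1111110101011
Gen 2 (rule 129): 0111100000000
Gen 3 (rule 54): 1000010000000
Gen 4 (rule 135): 1011110111111
Gen 5 (rule 57): 0110001100000
Gen 6 (rule 129): 0000100001111
Gen 7 (rule 54): 0001110010000
Gen 8 (rule 135): 1110100110111
Gen 9 (rule 57): 1001010101100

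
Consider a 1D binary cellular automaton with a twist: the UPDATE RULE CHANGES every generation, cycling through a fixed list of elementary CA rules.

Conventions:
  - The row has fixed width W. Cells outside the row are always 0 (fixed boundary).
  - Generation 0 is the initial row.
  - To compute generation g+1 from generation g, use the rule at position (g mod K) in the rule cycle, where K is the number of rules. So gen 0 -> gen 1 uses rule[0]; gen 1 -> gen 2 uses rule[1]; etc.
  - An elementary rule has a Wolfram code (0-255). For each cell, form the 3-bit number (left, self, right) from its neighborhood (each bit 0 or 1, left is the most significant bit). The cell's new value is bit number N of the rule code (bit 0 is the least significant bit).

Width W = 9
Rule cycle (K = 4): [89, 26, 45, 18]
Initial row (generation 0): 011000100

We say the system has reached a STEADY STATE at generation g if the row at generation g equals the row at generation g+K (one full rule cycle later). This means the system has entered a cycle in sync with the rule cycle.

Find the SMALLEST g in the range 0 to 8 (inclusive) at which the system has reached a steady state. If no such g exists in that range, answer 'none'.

Gen 0: 011000100
Gen 1 (rule 89): 011110011
Gen 2 (rule 26): 110001110
Gen 3 (rule 45): 100101000
Gen 4 (rule 18): 011000100
Gen 5 (rule 89): 011110011
Gen 6 (rule 26): 110001110
Gen 7 (rule 45): 100101000
Gen 8 (rule 18): 011000100
Gen 9 (rule 89): 011110011
Gen 10 (rule 26): 110001110
Gen 11 (rule 45): 100101000
Gen 12 (rule 18): 011000100

Answer: 0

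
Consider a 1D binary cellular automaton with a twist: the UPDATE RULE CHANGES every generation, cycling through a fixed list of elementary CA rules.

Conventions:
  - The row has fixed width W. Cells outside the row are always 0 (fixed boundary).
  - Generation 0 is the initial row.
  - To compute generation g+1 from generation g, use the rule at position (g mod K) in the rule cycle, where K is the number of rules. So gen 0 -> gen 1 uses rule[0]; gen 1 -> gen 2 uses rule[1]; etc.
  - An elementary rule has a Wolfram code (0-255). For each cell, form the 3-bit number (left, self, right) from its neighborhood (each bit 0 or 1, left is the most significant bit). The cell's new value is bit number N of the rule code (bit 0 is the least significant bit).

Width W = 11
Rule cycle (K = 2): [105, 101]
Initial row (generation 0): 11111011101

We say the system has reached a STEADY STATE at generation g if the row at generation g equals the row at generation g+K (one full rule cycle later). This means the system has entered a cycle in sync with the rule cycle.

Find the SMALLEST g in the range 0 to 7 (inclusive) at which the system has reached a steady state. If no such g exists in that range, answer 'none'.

Gen 0: 11111011101
Gen 1 (rule 105): 10001110110
Gen 2 (rule 101): 10100011010
Gen 3 (rule 105): 01001011100
Gen 4 (rule 101): 01001100101
Gen 5 (rule 105): 00001100010
Gen 6 (rule 101): 11100101010
Gen 7 (rule 105): 10100010100
Gen 8 (rule 101): 11101011101
Gen 9 (rule 105): 10110110110

Answer: none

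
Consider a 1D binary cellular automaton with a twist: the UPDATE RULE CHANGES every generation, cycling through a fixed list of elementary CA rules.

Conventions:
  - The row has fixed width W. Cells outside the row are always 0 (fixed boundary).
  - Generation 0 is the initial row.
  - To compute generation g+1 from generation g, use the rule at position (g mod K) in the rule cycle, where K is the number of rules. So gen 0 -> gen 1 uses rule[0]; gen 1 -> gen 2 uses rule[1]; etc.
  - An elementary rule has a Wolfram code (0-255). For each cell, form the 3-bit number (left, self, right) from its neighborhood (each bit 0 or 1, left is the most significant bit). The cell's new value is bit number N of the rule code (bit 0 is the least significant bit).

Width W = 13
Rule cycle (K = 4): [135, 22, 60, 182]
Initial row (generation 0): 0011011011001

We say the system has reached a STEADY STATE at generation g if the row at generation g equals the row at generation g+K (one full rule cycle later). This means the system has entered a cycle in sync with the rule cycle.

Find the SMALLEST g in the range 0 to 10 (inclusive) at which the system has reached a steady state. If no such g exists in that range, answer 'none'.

Gen 0: 0011011011001
Gen 1 (rule 135): 1100000000011
Gen 2 (rule 22): 0010000000100
Gen 3 (rule 60): 0011000000110
Gen 4 (rule 182): 0100100001001
Gen 5 (rule 135): 1101101111011
Gen 6 (rule 22): 0000000000000
Gen 7 (rule 60): 0000000000000
Gen 8 (rule 182): 0000000000000
Gen 9 (rule 135): 1111111111111
Gen 10 (rule 22): 0000000000000
Gen 11 (rule 60): 0000000000000
Gen 12 (rule 182): 0000000000000
Gen 13 (rule 135): 1111111111111
Gen 14 (rule 22): 0000000000000

Answer: 6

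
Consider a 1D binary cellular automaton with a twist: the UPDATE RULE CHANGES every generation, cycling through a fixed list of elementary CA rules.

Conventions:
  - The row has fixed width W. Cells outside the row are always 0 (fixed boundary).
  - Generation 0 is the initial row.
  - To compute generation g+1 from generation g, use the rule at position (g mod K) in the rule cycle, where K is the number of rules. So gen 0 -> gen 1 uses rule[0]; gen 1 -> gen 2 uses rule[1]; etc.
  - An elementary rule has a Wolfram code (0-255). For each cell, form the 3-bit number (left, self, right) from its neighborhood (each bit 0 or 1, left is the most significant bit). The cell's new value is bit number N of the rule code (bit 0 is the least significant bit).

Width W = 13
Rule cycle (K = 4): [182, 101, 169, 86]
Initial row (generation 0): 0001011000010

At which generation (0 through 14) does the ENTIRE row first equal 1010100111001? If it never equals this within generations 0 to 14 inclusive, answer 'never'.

Answer: 5

Derivation:
Gen 0: 0001011000010
Gen 1 (rule 182): 0011100100111
Gen 2 (rule 101): 1000100100001
Gen 3 (rule 169): 0010000001100
Gen 4 (rule 86): 0111000010110
Gen 5 (rule 182): 1010100111001
Gen 6 (rule 101): 1111100001001
Gen 7 (rule 169): 1111001100000
Gen 8 (rule 86): 0001110110000
Gen 9 (rule 182): 0010101001000
Gen 10 (rule 101): 1011111001011
Gen 11 (rule 169): 0111110000110
Gen 12 (rule 86): 1000011001011
Gen 13 (rule 182): 1100100111100
Gen 14 (rule 101): 0100100000101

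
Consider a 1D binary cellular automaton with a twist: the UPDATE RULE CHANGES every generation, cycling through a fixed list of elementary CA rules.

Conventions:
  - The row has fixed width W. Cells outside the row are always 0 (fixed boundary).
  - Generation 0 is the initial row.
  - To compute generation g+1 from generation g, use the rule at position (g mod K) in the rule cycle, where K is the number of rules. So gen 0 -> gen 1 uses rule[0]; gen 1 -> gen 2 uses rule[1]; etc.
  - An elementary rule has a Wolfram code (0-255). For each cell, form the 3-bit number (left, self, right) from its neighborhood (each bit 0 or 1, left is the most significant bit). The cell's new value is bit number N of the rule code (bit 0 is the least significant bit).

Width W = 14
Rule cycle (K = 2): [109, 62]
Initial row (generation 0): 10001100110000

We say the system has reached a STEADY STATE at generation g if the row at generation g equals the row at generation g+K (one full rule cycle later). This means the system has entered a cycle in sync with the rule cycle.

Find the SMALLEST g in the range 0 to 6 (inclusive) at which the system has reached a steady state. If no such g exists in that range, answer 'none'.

Answer: none

Derivation:
Gen 0: 10001100110000
Gen 1 (rule 109): 10101100110111
Gen 2 (rule 62): 11111011101100
Gen 3 (rule 109): 10001110111101
Gen 4 (rule 62): 11011001100011
Gen 5 (rule 109): 11111001101011
Gen 6 (rule 62): 10000111011110
Gen 7 (rule 109): 10110101110010
Gen 8 (rule 62): 11101111001111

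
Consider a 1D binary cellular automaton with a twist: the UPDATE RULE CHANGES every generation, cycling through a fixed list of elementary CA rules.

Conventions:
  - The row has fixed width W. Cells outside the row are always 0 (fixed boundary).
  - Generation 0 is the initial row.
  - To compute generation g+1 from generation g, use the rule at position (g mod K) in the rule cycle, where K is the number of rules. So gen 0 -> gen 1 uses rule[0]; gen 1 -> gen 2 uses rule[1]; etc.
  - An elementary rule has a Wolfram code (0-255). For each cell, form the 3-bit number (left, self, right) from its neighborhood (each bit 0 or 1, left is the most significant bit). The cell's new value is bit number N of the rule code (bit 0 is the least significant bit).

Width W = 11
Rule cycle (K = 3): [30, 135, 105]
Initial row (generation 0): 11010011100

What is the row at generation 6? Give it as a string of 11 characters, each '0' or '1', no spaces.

Answer: 11001010000

Derivation:
Gen 0: 11010011100
Gen 1 (rule 30): 10011110010
Gen 2 (rule 135): 10101100110
Gen 3 (rule 105): 01011100110
Gen 4 (rule 30): 11010011101
Gen 5 (rule 135): 00010101001
Gen 6 (rule 105): 11001010000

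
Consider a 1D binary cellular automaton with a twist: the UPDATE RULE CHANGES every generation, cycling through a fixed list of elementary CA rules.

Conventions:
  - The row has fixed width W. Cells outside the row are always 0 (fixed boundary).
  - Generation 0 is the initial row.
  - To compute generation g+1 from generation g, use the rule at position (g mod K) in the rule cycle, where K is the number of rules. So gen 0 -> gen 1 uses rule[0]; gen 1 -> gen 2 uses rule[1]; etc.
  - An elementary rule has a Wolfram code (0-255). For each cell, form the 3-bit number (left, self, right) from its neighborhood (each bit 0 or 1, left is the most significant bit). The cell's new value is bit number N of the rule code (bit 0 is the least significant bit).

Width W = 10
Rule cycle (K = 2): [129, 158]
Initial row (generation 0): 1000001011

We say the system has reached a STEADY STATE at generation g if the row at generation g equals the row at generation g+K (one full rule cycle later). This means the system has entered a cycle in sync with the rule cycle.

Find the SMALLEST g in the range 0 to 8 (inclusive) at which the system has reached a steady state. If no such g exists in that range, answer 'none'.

Gen 0: 1000001011
Gen 1 (rule 129): 0011100000
Gen 2 (rule 158): 0111010000
Gen 3 (rule 129): 0010000111
Gen 4 (rule 158): 0111001110
Gen 5 (rule 129): 0010000100
Gen 6 (rule 158): 0111001110
Gen 7 (rule 129): 0010000100
Gen 8 (rule 158): 0111001110
Gen 9 (rule 129): 0010000100
Gen 10 (rule 158): 0111001110

Answer: 4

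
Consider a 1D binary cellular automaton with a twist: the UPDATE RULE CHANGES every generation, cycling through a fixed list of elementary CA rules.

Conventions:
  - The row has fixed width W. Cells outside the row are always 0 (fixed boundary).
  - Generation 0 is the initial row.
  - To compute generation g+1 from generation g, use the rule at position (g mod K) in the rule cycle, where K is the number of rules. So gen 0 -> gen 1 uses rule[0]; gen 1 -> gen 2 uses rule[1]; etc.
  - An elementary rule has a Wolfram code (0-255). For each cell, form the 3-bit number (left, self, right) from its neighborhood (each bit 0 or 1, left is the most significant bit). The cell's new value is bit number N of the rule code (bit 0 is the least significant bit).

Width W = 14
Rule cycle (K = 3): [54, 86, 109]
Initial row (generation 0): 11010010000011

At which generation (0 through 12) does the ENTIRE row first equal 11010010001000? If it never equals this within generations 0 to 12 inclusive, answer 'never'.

Gen 0: 11010010000011
Gen 1 (rule 54): 00111111000100
Gen 2 (rule 86): 01000001101110
Gen 3 (rule 109): 01011101111010
Gen 4 (rule 54): 11100010000111
Gen 5 (rule 86): 00110111001001
Gen 6 (rule 109): 10111101001001
Gen 7 (rule 54): 11000011111111
Gen 8 (rule 86): 01100100000001
Gen 9 (rule 109): 01100101111101
Gen 10 (rule 54): 10011110000011
Gen 11 (rule 86): 11100011000101
Gen 12 (rule 109): 10101011010111

Answer: never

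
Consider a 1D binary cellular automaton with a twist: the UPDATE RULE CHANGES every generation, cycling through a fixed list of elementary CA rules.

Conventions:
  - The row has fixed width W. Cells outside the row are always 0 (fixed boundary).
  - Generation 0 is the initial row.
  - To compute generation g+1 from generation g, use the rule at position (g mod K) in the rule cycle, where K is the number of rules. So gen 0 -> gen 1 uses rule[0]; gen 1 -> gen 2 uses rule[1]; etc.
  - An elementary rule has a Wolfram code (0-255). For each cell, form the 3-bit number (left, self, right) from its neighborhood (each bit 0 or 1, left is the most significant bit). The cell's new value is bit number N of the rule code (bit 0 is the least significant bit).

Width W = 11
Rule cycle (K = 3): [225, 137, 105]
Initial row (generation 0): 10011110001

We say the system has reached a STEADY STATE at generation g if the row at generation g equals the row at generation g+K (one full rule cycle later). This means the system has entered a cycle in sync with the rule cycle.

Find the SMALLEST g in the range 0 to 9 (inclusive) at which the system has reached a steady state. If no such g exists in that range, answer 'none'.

Gen 0: 10011110001
Gen 1 (rule 225): 00001110100
Gen 2 (rule 137): 11101100001
Gen 3 (rule 105): 10111101100
Gen 4 (rule 225): 01011110101
Gen 5 (rule 137): 00011100000
Gen 6 (rule 105): 11010101111
Gen 7 (rule 225): 01101010111
Gen 8 (rule 137): 01000000110
Gen 9 (rule 105): 00011110110
Gen 10 (rule 225): 11001111010
Gen 11 (rule 137): 10001110000
Gen 12 (rule 105): 00101010111

Answer: none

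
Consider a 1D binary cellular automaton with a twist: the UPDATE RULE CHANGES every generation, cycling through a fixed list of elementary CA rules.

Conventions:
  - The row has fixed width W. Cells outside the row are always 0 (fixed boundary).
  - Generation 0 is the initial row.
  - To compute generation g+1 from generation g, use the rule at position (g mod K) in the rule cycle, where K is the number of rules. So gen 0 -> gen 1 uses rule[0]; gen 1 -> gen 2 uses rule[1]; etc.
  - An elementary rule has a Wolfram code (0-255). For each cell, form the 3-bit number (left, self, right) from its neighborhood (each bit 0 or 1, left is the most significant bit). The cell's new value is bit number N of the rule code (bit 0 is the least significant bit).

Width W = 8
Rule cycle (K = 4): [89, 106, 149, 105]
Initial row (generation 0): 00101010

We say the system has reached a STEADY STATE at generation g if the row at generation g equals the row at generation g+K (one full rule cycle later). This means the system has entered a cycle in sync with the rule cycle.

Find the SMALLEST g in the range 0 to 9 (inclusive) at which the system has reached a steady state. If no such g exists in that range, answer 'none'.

Gen 0: 00101010
Gen 1 (rule 89): 10000001
Gen 2 (rule 106): 00000010
Gen 3 (rule 149): 11111011
Gen 4 (rule 105): 10001111
Gen 5 (rule 89): 01101001
Gen 6 (rule 106): 11110010
Gen 7 (rule 149): 01101011
Gen 8 (rule 105): 01110111
Gen 9 (rule 89): 01010101
Gen 10 (rule 106): 10101010
Gen 11 (rule 149): 10101011
Gen 12 (rule 105): 01010111
Gen 13 (rule 89): 00000101

Answer: none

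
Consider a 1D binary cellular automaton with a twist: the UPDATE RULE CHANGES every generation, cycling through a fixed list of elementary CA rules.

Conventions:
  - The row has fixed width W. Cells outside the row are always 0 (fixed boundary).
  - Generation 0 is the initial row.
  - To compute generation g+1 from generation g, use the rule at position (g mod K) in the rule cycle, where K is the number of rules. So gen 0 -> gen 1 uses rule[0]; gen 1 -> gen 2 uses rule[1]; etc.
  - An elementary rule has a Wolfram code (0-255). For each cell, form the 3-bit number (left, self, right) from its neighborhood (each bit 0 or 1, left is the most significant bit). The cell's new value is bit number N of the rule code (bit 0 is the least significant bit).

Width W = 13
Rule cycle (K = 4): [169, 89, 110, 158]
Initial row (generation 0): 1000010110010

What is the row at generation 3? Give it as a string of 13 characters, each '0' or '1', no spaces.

Answer: 1110111000001

Derivation:
Gen 0: 1000010110010
Gen 1 (rule 169): 0011001100000
Gen 2 (rule 89): 1011101111111
Gen 3 (rule 110): 1110111000001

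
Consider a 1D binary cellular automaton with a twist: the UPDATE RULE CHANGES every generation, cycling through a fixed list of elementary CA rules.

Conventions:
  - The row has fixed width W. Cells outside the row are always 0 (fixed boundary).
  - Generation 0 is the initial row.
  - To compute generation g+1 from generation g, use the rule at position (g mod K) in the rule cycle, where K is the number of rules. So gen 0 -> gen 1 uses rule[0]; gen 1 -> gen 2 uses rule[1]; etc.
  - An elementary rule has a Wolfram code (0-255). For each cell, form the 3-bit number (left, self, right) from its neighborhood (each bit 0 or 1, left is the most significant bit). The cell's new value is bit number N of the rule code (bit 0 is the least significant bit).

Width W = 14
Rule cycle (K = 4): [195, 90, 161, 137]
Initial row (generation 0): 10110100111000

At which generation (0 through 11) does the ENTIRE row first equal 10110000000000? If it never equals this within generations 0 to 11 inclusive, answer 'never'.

Answer: 8

Derivation:
Gen 0: 10110100111000
Gen 1 (rule 195): 00010001011011
Gen 2 (rule 90): 00101010011011
Gen 3 (rule 161): 10010100000100
Gen 4 (rule 137): 00000001110001
Gen 5 (rule 195): 11111110110110
Gen 6 (rule 90): 10000010110111
Gen 7 (rule 161): 00111001001010
Gen 8 (rule 137): 10110000000000
Gen 9 (rule 195): 00010111111111
Gen 10 (rule 90): 00100100000001
Gen 11 (rule 161): 10000001111100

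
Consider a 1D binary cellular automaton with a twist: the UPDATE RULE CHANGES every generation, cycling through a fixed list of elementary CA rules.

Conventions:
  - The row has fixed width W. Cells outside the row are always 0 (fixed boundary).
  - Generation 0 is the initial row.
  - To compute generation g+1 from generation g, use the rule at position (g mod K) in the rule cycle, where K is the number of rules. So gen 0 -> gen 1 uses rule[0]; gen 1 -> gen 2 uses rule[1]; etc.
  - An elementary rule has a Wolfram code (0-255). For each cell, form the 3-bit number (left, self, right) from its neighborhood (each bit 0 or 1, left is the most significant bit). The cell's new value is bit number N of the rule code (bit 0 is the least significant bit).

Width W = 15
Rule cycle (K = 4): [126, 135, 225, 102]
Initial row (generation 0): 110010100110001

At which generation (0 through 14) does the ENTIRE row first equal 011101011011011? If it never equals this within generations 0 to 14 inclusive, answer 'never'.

Answer: never

Derivation:
Gen 0: 110010100110001
Gen 1 (rule 126): 111111111111011
Gen 2 (rule 135): 011111111110000
Gen 3 (rule 225): 001111111110111
Gen 4 (rule 102): 010000000011001
Gen 5 (rule 126): 111000000111111
Gen 6 (rule 135): 010011111011110
Gen 7 (rule 225): 000001111101110
Gen 8 (rule 102): 000010000110010
Gen 9 (rule 126): 000111001111111
Gen 10 (rule 135): 111010010111110
Gen 11 (rule 225): 011100001011110
Gen 12 (rule 102): 100100011100010
Gen 13 (rule 126): 111110110110111
Gen 14 (rule 135): 011100000000010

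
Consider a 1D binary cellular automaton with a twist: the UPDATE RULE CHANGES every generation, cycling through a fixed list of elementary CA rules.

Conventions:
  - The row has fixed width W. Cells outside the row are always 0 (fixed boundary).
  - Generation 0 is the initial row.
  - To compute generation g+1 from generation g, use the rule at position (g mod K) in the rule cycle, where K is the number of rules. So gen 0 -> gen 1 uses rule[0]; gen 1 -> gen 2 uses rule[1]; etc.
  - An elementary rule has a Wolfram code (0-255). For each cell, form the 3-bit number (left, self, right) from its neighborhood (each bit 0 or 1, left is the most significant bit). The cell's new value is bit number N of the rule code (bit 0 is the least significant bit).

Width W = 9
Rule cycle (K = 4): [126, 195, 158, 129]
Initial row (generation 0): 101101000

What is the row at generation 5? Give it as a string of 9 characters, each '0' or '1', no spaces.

Answer: 110011000

Derivation:
Gen 0: 101101000
Gen 1 (rule 126): 111111100
Gen 2 (rule 195): 011111101
Gen 3 (rule 158): 111111001
Gen 4 (rule 129): 011110000
Gen 5 (rule 126): 110011000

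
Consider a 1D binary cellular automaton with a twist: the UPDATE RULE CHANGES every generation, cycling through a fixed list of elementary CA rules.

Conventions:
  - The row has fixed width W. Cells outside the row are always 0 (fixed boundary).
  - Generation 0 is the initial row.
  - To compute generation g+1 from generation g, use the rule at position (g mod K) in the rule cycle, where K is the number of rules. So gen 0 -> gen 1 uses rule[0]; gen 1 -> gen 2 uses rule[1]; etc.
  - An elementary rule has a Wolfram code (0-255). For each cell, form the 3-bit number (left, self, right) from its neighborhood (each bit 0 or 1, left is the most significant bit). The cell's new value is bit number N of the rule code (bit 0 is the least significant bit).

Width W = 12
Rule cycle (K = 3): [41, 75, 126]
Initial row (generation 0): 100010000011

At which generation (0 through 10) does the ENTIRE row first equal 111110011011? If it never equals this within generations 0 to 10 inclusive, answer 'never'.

Answer: 9

Derivation:
Gen 0: 100010000011
Gen 1 (rule 41): 001000111010
Gen 2 (rule 75): 110011101000
Gen 3 (rule 126): 111110111100
Gen 4 (rule 41): 100001100001
Gen 5 (rule 75): 001111101110
Gen 6 (rule 126): 011000111011
Gen 7 (rule 41): 010010100110
Gen 8 (rule 75): 100100001110
Gen 9 (rule 126): 111110011011
Gen 10 (rule 41): 100000010110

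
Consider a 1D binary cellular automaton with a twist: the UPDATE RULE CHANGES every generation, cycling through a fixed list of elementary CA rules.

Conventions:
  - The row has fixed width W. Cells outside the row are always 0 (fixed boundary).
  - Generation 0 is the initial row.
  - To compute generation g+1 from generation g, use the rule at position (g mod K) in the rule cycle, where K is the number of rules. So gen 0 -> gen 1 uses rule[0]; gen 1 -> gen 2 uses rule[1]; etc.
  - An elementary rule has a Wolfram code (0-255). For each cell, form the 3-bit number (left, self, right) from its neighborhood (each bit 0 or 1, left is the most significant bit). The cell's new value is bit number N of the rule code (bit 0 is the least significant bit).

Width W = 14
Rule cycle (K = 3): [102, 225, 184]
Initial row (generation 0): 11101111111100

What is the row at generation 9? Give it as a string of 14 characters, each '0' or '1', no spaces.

Answer: 01111111111010

Derivation:
Gen 0: 11101111111100
Gen 1 (rule 102): 00110000000100
Gen 2 (rule 225): 10010111110001
Gen 3 (rule 184): 01001111101000
Gen 4 (rule 102): 11010000111000
Gen 5 (rule 225): 01100110011011
Gen 6 (rule 184): 01010101010110
Gen 7 (rule 102): 11111111111010
Gen 8 (rule 225): 01111111111100
Gen 9 (rule 184): 01111111111010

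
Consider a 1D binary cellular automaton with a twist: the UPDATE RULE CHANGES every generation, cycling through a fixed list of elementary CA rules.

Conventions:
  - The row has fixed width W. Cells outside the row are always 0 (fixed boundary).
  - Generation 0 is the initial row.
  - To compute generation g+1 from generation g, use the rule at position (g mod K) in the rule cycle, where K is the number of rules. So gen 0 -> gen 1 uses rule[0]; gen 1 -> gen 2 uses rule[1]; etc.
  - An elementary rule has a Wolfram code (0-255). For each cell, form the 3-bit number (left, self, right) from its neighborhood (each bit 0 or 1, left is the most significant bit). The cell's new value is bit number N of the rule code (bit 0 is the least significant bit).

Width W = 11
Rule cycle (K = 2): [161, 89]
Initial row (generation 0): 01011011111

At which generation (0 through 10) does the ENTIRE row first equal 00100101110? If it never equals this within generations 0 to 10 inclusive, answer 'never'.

Answer: 1

Derivation:
Gen 0: 01011011111
Gen 1 (rule 161): 00100101110
Gen 2 (rule 89): 10010001011
Gen 3 (rule 161): 00000100100
Gen 4 (rule 89): 11110010011
Gen 5 (rule 161): 01100000000
Gen 6 (rule 89): 01111111111
Gen 7 (rule 161): 00111111110
Gen 8 (rule 89): 10100000011
Gen 9 (rule 161): 01001111000
Gen 10 (rule 89): 00101001111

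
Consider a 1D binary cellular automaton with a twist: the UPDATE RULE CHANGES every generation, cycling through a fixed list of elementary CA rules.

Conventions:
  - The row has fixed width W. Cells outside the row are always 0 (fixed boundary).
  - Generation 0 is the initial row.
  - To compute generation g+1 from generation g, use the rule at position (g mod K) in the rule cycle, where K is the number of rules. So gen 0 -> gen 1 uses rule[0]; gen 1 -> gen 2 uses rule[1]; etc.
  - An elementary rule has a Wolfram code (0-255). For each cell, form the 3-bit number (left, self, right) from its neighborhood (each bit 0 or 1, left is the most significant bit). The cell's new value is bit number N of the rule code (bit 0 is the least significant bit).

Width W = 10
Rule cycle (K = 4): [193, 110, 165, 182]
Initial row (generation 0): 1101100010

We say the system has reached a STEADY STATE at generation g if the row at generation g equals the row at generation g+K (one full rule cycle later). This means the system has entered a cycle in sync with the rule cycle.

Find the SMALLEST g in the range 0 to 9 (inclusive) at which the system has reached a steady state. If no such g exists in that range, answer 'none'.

Gen 0: 1101100010
Gen 1 (rule 193): 0100101000
Gen 2 (rule 110): 1101111000
Gen 3 (rule 165): 0010110011
Gen 4 (rule 182): 0111001100
Gen 5 (rule 193): 0011000101
Gen 6 (rule 110): 0111001111
Gen 7 (rule 165): 0010000110
Gen 8 (rule 182): 0111001001
Gen 9 (rule 193): 0011000000
Gen 10 (rule 110): 0111000000
Gen 11 (rule 165): 0010011111
Gen 12 (rule 182): 0111101110
Gen 13 (rule 193): 0011100110

Answer: none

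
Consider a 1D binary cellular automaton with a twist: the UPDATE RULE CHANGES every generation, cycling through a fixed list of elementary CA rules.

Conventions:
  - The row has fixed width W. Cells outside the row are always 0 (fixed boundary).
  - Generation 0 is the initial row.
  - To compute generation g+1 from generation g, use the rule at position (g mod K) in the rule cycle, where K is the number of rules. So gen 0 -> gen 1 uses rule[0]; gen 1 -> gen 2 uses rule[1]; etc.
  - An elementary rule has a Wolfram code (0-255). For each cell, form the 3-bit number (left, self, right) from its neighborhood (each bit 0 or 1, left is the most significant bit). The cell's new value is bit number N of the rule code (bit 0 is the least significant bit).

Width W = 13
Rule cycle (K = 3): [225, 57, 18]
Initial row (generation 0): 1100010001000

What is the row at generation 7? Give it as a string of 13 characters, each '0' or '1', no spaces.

Gen 0: 1100010001000
Gen 1 (rule 225): 0101000100011
Gen 2 (rule 57): 0010110011010
Gen 3 (rule 18): 0100001100001
Gen 4 (rule 225): 0001100101100
Gen 5 (rule 57): 1101010011011
Gen 6 (rule 18): 0000001100000
Gen 7 (rule 225): 1111100101111

Answer: 1111100101111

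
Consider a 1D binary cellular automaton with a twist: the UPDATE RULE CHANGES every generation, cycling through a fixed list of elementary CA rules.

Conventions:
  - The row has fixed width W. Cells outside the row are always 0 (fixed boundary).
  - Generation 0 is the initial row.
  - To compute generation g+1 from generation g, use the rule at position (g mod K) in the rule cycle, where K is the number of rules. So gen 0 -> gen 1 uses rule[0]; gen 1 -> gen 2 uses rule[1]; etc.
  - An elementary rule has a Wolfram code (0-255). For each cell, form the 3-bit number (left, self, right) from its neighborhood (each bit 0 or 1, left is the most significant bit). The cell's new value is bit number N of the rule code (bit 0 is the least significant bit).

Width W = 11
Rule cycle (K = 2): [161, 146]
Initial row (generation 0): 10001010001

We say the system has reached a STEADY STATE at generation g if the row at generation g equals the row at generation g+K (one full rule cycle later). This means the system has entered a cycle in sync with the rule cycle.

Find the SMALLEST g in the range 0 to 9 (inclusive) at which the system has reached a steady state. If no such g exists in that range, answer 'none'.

Answer: 1

Derivation:
Gen 0: 10001010001
Gen 1 (rule 161): 00100100100
Gen 2 (rule 146): 01011011010
Gen 3 (rule 161): 00100100100
Gen 4 (rule 146): 01011011010
Gen 5 (rule 161): 00100100100
Gen 6 (rule 146): 01011011010
Gen 7 (rule 161): 00100100100
Gen 8 (rule 146): 01011011010
Gen 9 (rule 161): 00100100100
Gen 10 (rule 146): 01011011010
Gen 11 (rule 161): 00100100100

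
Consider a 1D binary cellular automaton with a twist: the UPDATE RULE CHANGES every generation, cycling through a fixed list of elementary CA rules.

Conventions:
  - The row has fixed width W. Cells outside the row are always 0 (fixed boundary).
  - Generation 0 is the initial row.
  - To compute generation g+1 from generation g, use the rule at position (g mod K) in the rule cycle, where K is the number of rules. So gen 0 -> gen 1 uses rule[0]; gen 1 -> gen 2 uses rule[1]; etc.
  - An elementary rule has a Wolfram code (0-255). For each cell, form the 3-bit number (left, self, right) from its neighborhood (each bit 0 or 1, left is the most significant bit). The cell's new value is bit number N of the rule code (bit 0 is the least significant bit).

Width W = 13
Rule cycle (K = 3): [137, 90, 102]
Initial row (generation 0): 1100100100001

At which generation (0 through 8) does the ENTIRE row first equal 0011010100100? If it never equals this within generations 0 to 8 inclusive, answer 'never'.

Gen 0: 1100100100001
Gen 1 (rule 137): 1000000001100
Gen 2 (rule 90): 0100000011110
Gen 3 (rule 102): 1100000100010
Gen 4 (rule 137): 1001110001000
Gen 5 (rule 90): 0111011010100
Gen 6 (rule 102): 1001101111100
Gen 7 (rule 137): 0001001111001
Gen 8 (rule 90): 0010111001110

Answer: never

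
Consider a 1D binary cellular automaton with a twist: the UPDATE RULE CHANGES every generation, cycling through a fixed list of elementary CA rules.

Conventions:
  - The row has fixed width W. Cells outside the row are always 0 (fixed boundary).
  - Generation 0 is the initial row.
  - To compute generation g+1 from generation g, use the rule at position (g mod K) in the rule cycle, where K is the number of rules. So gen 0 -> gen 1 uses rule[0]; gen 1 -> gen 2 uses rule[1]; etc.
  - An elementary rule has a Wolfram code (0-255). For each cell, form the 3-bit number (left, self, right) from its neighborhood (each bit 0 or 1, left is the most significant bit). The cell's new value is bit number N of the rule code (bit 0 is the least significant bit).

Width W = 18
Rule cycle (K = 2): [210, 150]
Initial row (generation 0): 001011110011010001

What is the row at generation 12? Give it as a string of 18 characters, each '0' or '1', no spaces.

Gen 0: 001011110011010001
Gen 1 (rule 210): 010001111101001010
Gen 2 (rule 150): 111010111001111011
Gen 3 (rule 210): 011000011110111001
Gen 4 (rule 150): 100100101100010111
Gen 5 (rule 210): 011011000110100011
Gen 6 (rule 150): 100000101000110100
Gen 7 (rule 210): 010001000101010010
Gen 8 (rule 150): 111011101101011111
Gen 9 (rule 210): 011001100100001111
Gen 10 (rule 150): 100110011110010110
Gen 11 (rule 210): 011011101111100011
Gen 12 (rule 150): 100001000111010100

Answer: 100001000111010100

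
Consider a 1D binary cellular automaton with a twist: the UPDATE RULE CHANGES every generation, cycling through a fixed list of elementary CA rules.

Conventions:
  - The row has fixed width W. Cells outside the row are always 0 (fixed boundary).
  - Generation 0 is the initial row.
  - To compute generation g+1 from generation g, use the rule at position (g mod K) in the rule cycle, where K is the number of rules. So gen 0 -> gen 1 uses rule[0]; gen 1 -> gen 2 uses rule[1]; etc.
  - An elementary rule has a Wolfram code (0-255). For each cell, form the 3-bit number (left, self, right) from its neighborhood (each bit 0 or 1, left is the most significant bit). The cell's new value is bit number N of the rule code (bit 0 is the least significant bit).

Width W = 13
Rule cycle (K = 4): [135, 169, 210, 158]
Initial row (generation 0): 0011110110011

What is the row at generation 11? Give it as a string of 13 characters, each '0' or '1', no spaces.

Answer: 0001101110101

Derivation:
Gen 0: 0011110110011
Gen 1 (rule 135): 1101100000100
Gen 2 (rule 169): 1011001110001
Gen 3 (rule 210): 0001110111010
Gen 4 (rule 158): 0011100110011
Gen 5 (rule 135): 1101001000100
Gen 6 (rule 169): 1010000010001
Gen 7 (rule 210): 0001000101010
Gen 8 (rule 158): 0011101101011
Gen 9 (rule 135): 1101000001000
Gen 10 (rule 169): 1010011100011
Gen 11 (rule 210): 0001101110101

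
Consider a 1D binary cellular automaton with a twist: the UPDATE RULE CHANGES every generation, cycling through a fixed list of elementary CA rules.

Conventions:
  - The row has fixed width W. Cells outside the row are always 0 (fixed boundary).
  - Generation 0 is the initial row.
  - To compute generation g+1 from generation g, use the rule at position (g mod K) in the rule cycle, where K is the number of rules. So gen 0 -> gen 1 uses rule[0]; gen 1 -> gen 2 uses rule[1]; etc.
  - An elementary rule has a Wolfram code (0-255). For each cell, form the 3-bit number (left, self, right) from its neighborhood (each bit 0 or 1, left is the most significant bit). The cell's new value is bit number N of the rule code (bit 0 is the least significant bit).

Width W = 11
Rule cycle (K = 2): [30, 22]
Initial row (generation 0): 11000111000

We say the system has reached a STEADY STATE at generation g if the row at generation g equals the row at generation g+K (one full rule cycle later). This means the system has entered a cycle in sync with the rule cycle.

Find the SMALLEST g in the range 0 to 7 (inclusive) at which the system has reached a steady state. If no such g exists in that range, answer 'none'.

Gen 0: 11000111000
Gen 1 (rule 30): 10101100100
Gen 2 (rule 22): 10100011110
Gen 3 (rule 30): 10110110001
Gen 4 (rule 22): 10000001011
Gen 5 (rule 30): 11000011010
Gen 6 (rule 22): 00100100011
Gen 7 (rule 30): 01111110110
Gen 8 (rule 22): 10000000001
Gen 9 (rule 30): 11000000011

Answer: none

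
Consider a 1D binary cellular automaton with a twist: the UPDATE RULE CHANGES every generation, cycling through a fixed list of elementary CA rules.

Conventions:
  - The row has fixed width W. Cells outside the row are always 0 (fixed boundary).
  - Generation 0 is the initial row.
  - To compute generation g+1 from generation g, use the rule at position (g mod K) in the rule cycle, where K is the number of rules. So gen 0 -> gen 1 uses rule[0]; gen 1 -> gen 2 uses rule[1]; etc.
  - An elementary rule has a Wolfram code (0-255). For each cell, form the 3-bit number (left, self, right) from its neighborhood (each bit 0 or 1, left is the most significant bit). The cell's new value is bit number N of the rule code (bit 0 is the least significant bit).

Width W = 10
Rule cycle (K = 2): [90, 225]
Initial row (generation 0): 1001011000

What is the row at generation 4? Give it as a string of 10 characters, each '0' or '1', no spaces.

Answer: 0010101101

Derivation:
Gen 0: 1001011000
Gen 1 (rule 90): 0110011100
Gen 2 (rule 225): 0010001101
Gen 3 (rule 90): 0101011100
Gen 4 (rule 225): 0010101101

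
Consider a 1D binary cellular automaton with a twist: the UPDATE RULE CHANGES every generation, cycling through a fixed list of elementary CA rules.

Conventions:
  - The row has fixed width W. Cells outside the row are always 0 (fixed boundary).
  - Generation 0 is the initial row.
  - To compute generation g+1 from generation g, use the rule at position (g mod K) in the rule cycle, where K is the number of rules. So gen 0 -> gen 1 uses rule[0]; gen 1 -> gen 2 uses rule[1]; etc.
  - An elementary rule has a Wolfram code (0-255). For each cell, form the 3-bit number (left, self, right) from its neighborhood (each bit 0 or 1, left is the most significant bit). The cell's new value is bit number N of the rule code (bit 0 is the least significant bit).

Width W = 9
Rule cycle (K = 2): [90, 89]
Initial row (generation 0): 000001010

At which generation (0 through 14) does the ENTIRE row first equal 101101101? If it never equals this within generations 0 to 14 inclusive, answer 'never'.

Gen 0: 000001010
Gen 1 (rule 90): 000010001
Gen 2 (rule 89): 111001100
Gen 3 (rule 90): 101111110
Gen 4 (rule 89): 001000011
Gen 5 (rule 90): 010100111
Gen 6 (rule 89): 000010101
Gen 7 (rule 90): 000100000
Gen 8 (rule 89): 110011111
Gen 9 (rule 90): 111110001
Gen 10 (rule 89): 100011100
Gen 11 (rule 90): 010110110
Gen 12 (rule 89): 000110111
Gen 13 (rule 90): 001110101
Gen 14 (rule 89): 101010000

Answer: never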